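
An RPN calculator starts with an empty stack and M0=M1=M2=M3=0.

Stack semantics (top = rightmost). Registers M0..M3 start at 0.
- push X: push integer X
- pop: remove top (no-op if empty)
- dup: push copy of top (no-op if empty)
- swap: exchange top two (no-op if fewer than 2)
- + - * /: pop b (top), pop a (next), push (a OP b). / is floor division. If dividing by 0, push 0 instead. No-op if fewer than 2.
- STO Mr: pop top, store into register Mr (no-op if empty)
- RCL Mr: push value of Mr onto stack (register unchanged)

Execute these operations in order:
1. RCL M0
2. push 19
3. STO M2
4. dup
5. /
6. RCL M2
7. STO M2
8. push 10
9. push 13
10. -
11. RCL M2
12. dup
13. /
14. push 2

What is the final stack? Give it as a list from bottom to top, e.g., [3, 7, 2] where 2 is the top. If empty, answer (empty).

After op 1 (RCL M0): stack=[0] mem=[0,0,0,0]
After op 2 (push 19): stack=[0,19] mem=[0,0,0,0]
After op 3 (STO M2): stack=[0] mem=[0,0,19,0]
After op 4 (dup): stack=[0,0] mem=[0,0,19,0]
After op 5 (/): stack=[0] mem=[0,0,19,0]
After op 6 (RCL M2): stack=[0,19] mem=[0,0,19,0]
After op 7 (STO M2): stack=[0] mem=[0,0,19,0]
After op 8 (push 10): stack=[0,10] mem=[0,0,19,0]
After op 9 (push 13): stack=[0,10,13] mem=[0,0,19,0]
After op 10 (-): stack=[0,-3] mem=[0,0,19,0]
After op 11 (RCL M2): stack=[0,-3,19] mem=[0,0,19,0]
After op 12 (dup): stack=[0,-3,19,19] mem=[0,0,19,0]
After op 13 (/): stack=[0,-3,1] mem=[0,0,19,0]
After op 14 (push 2): stack=[0,-3,1,2] mem=[0,0,19,0]

Answer: [0, -3, 1, 2]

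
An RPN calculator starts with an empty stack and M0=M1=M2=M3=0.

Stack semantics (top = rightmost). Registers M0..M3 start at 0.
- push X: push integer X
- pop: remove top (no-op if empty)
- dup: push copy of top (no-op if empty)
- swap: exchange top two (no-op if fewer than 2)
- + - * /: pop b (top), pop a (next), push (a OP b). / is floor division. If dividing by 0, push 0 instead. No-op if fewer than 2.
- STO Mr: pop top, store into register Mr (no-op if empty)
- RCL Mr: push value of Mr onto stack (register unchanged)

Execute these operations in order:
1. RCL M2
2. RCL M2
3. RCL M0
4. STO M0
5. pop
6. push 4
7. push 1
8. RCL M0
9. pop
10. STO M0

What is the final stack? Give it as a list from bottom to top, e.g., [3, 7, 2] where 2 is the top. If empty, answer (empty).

After op 1 (RCL M2): stack=[0] mem=[0,0,0,0]
After op 2 (RCL M2): stack=[0,0] mem=[0,0,0,0]
After op 3 (RCL M0): stack=[0,0,0] mem=[0,0,0,0]
After op 4 (STO M0): stack=[0,0] mem=[0,0,0,0]
After op 5 (pop): stack=[0] mem=[0,0,0,0]
After op 6 (push 4): stack=[0,4] mem=[0,0,0,0]
After op 7 (push 1): stack=[0,4,1] mem=[0,0,0,0]
After op 8 (RCL M0): stack=[0,4,1,0] mem=[0,0,0,0]
After op 9 (pop): stack=[0,4,1] mem=[0,0,0,0]
After op 10 (STO M0): stack=[0,4] mem=[1,0,0,0]

Answer: [0, 4]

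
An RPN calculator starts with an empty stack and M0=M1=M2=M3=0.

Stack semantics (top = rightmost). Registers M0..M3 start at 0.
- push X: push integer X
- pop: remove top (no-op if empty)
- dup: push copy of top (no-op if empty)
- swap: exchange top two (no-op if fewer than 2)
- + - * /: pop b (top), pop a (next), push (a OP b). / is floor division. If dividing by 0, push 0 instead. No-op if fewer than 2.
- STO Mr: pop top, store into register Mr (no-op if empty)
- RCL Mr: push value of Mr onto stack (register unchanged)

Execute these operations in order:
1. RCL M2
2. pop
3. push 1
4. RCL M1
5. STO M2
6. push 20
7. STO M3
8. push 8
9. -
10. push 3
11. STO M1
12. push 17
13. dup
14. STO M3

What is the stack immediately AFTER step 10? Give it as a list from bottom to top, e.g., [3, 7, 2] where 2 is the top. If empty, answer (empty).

After op 1 (RCL M2): stack=[0] mem=[0,0,0,0]
After op 2 (pop): stack=[empty] mem=[0,0,0,0]
After op 3 (push 1): stack=[1] mem=[0,0,0,0]
After op 4 (RCL M1): stack=[1,0] mem=[0,0,0,0]
After op 5 (STO M2): stack=[1] mem=[0,0,0,0]
After op 6 (push 20): stack=[1,20] mem=[0,0,0,0]
After op 7 (STO M3): stack=[1] mem=[0,0,0,20]
After op 8 (push 8): stack=[1,8] mem=[0,0,0,20]
After op 9 (-): stack=[-7] mem=[0,0,0,20]
After op 10 (push 3): stack=[-7,3] mem=[0,0,0,20]

[-7, 3]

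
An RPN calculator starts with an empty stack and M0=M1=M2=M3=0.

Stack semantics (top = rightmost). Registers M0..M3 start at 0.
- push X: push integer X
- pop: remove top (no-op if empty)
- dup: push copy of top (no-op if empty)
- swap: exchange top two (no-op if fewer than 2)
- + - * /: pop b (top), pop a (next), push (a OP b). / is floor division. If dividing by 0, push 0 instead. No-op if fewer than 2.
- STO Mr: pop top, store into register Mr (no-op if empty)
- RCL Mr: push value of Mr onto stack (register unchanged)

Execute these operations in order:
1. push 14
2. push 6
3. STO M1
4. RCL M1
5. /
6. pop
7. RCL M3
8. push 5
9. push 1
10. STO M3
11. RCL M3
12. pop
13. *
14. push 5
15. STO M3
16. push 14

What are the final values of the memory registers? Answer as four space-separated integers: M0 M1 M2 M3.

After op 1 (push 14): stack=[14] mem=[0,0,0,0]
After op 2 (push 6): stack=[14,6] mem=[0,0,0,0]
After op 3 (STO M1): stack=[14] mem=[0,6,0,0]
After op 4 (RCL M1): stack=[14,6] mem=[0,6,0,0]
After op 5 (/): stack=[2] mem=[0,6,0,0]
After op 6 (pop): stack=[empty] mem=[0,6,0,0]
After op 7 (RCL M3): stack=[0] mem=[0,6,0,0]
After op 8 (push 5): stack=[0,5] mem=[0,6,0,0]
After op 9 (push 1): stack=[0,5,1] mem=[0,6,0,0]
After op 10 (STO M3): stack=[0,5] mem=[0,6,0,1]
After op 11 (RCL M3): stack=[0,5,1] mem=[0,6,0,1]
After op 12 (pop): stack=[0,5] mem=[0,6,0,1]
After op 13 (*): stack=[0] mem=[0,6,0,1]
After op 14 (push 5): stack=[0,5] mem=[0,6,0,1]
After op 15 (STO M3): stack=[0] mem=[0,6,0,5]
After op 16 (push 14): stack=[0,14] mem=[0,6,0,5]

Answer: 0 6 0 5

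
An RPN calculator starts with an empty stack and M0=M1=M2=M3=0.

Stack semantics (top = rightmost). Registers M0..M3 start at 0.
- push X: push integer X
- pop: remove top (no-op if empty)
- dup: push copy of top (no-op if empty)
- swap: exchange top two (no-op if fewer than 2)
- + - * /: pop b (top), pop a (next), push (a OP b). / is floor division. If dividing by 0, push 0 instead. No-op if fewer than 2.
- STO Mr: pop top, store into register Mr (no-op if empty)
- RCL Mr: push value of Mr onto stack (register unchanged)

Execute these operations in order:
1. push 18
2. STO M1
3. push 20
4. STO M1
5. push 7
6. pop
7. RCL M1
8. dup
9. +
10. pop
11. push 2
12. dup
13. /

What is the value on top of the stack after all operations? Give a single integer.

After op 1 (push 18): stack=[18] mem=[0,0,0,0]
After op 2 (STO M1): stack=[empty] mem=[0,18,0,0]
After op 3 (push 20): stack=[20] mem=[0,18,0,0]
After op 4 (STO M1): stack=[empty] mem=[0,20,0,0]
After op 5 (push 7): stack=[7] mem=[0,20,0,0]
After op 6 (pop): stack=[empty] mem=[0,20,0,0]
After op 7 (RCL M1): stack=[20] mem=[0,20,0,0]
After op 8 (dup): stack=[20,20] mem=[0,20,0,0]
After op 9 (+): stack=[40] mem=[0,20,0,0]
After op 10 (pop): stack=[empty] mem=[0,20,0,0]
After op 11 (push 2): stack=[2] mem=[0,20,0,0]
After op 12 (dup): stack=[2,2] mem=[0,20,0,0]
After op 13 (/): stack=[1] mem=[0,20,0,0]

Answer: 1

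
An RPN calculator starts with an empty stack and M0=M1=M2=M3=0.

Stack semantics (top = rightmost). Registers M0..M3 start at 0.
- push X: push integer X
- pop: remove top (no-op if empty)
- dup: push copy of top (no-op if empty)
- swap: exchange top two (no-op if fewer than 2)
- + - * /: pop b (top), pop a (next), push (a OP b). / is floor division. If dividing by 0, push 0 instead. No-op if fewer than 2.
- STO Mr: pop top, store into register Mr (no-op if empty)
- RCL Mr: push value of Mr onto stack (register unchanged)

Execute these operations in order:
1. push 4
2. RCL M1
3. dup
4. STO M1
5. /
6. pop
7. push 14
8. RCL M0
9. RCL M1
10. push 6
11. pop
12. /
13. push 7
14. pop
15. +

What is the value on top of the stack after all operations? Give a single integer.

After op 1 (push 4): stack=[4] mem=[0,0,0,0]
After op 2 (RCL M1): stack=[4,0] mem=[0,0,0,0]
After op 3 (dup): stack=[4,0,0] mem=[0,0,0,0]
After op 4 (STO M1): stack=[4,0] mem=[0,0,0,0]
After op 5 (/): stack=[0] mem=[0,0,0,0]
After op 6 (pop): stack=[empty] mem=[0,0,0,0]
After op 7 (push 14): stack=[14] mem=[0,0,0,0]
After op 8 (RCL M0): stack=[14,0] mem=[0,0,0,0]
After op 9 (RCL M1): stack=[14,0,0] mem=[0,0,0,0]
After op 10 (push 6): stack=[14,0,0,6] mem=[0,0,0,0]
After op 11 (pop): stack=[14,0,0] mem=[0,0,0,0]
After op 12 (/): stack=[14,0] mem=[0,0,0,0]
After op 13 (push 7): stack=[14,0,7] mem=[0,0,0,0]
After op 14 (pop): stack=[14,0] mem=[0,0,0,0]
After op 15 (+): stack=[14] mem=[0,0,0,0]

Answer: 14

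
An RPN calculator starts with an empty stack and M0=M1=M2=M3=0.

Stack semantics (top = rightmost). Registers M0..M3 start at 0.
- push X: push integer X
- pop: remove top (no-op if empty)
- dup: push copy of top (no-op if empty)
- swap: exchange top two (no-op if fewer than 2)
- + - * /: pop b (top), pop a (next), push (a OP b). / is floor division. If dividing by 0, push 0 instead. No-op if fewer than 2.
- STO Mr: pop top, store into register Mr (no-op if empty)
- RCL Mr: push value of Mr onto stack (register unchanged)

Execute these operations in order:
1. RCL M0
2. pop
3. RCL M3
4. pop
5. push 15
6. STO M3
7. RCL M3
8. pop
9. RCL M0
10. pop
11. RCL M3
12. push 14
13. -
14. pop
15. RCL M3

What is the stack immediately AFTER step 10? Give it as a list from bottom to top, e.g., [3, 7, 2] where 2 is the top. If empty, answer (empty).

After op 1 (RCL M0): stack=[0] mem=[0,0,0,0]
After op 2 (pop): stack=[empty] mem=[0,0,0,0]
After op 3 (RCL M3): stack=[0] mem=[0,0,0,0]
After op 4 (pop): stack=[empty] mem=[0,0,0,0]
After op 5 (push 15): stack=[15] mem=[0,0,0,0]
After op 6 (STO M3): stack=[empty] mem=[0,0,0,15]
After op 7 (RCL M3): stack=[15] mem=[0,0,0,15]
After op 8 (pop): stack=[empty] mem=[0,0,0,15]
After op 9 (RCL M0): stack=[0] mem=[0,0,0,15]
After op 10 (pop): stack=[empty] mem=[0,0,0,15]

(empty)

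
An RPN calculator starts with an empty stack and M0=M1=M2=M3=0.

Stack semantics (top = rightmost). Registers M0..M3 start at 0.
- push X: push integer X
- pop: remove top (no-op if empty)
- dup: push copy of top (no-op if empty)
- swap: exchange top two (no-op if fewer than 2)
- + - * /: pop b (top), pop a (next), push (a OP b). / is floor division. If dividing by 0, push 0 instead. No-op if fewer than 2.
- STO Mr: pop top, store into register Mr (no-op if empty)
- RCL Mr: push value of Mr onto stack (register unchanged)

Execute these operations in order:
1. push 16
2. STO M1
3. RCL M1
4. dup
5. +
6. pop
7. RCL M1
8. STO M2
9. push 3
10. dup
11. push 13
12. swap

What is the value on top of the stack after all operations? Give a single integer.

After op 1 (push 16): stack=[16] mem=[0,0,0,0]
After op 2 (STO M1): stack=[empty] mem=[0,16,0,0]
After op 3 (RCL M1): stack=[16] mem=[0,16,0,0]
After op 4 (dup): stack=[16,16] mem=[0,16,0,0]
After op 5 (+): stack=[32] mem=[0,16,0,0]
After op 6 (pop): stack=[empty] mem=[0,16,0,0]
After op 7 (RCL M1): stack=[16] mem=[0,16,0,0]
After op 8 (STO M2): stack=[empty] mem=[0,16,16,0]
After op 9 (push 3): stack=[3] mem=[0,16,16,0]
After op 10 (dup): stack=[3,3] mem=[0,16,16,0]
After op 11 (push 13): stack=[3,3,13] mem=[0,16,16,0]
After op 12 (swap): stack=[3,13,3] mem=[0,16,16,0]

Answer: 3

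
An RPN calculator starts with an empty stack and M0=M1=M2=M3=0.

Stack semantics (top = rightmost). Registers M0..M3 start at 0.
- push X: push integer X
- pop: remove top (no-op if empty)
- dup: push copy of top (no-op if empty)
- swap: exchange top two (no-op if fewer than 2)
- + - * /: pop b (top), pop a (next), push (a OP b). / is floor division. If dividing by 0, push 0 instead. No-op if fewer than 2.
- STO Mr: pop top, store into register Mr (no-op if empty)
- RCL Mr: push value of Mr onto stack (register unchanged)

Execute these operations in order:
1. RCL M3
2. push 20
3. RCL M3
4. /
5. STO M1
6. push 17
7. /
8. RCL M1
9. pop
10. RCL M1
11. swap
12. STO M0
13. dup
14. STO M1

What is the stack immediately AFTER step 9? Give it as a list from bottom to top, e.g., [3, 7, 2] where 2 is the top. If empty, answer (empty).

After op 1 (RCL M3): stack=[0] mem=[0,0,0,0]
After op 2 (push 20): stack=[0,20] mem=[0,0,0,0]
After op 3 (RCL M3): stack=[0,20,0] mem=[0,0,0,0]
After op 4 (/): stack=[0,0] mem=[0,0,0,0]
After op 5 (STO M1): stack=[0] mem=[0,0,0,0]
After op 6 (push 17): stack=[0,17] mem=[0,0,0,0]
After op 7 (/): stack=[0] mem=[0,0,0,0]
After op 8 (RCL M1): stack=[0,0] mem=[0,0,0,0]
After op 9 (pop): stack=[0] mem=[0,0,0,0]

[0]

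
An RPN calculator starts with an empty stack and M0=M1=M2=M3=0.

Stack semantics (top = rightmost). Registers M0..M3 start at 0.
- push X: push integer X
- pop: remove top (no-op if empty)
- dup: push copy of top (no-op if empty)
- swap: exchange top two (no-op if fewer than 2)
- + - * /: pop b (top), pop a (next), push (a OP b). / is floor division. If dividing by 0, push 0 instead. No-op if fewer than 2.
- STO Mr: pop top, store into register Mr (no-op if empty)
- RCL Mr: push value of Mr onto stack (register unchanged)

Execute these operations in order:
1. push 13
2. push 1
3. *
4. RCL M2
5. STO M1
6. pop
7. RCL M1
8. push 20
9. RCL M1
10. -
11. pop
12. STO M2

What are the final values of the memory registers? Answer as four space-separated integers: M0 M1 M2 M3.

After op 1 (push 13): stack=[13] mem=[0,0,0,0]
After op 2 (push 1): stack=[13,1] mem=[0,0,0,0]
After op 3 (*): stack=[13] mem=[0,0,0,0]
After op 4 (RCL M2): stack=[13,0] mem=[0,0,0,0]
After op 5 (STO M1): stack=[13] mem=[0,0,0,0]
After op 6 (pop): stack=[empty] mem=[0,0,0,0]
After op 7 (RCL M1): stack=[0] mem=[0,0,0,0]
After op 8 (push 20): stack=[0,20] mem=[0,0,0,0]
After op 9 (RCL M1): stack=[0,20,0] mem=[0,0,0,0]
After op 10 (-): stack=[0,20] mem=[0,0,0,0]
After op 11 (pop): stack=[0] mem=[0,0,0,0]
After op 12 (STO M2): stack=[empty] mem=[0,0,0,0]

Answer: 0 0 0 0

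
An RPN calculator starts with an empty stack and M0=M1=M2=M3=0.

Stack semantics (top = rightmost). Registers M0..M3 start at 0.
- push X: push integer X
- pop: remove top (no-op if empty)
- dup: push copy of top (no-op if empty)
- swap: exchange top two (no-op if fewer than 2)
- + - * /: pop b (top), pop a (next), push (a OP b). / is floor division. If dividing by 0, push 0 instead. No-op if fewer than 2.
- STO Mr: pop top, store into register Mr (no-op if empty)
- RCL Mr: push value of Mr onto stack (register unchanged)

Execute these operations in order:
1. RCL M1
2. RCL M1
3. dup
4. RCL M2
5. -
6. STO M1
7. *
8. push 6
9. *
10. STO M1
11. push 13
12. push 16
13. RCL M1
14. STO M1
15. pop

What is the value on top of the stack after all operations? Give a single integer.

After op 1 (RCL M1): stack=[0] mem=[0,0,0,0]
After op 2 (RCL M1): stack=[0,0] mem=[0,0,0,0]
After op 3 (dup): stack=[0,0,0] mem=[0,0,0,0]
After op 4 (RCL M2): stack=[0,0,0,0] mem=[0,0,0,0]
After op 5 (-): stack=[0,0,0] mem=[0,0,0,0]
After op 6 (STO M1): stack=[0,0] mem=[0,0,0,0]
After op 7 (*): stack=[0] mem=[0,0,0,0]
After op 8 (push 6): stack=[0,6] mem=[0,0,0,0]
After op 9 (*): stack=[0] mem=[0,0,0,0]
After op 10 (STO M1): stack=[empty] mem=[0,0,0,0]
After op 11 (push 13): stack=[13] mem=[0,0,0,0]
After op 12 (push 16): stack=[13,16] mem=[0,0,0,0]
After op 13 (RCL M1): stack=[13,16,0] mem=[0,0,0,0]
After op 14 (STO M1): stack=[13,16] mem=[0,0,0,0]
After op 15 (pop): stack=[13] mem=[0,0,0,0]

Answer: 13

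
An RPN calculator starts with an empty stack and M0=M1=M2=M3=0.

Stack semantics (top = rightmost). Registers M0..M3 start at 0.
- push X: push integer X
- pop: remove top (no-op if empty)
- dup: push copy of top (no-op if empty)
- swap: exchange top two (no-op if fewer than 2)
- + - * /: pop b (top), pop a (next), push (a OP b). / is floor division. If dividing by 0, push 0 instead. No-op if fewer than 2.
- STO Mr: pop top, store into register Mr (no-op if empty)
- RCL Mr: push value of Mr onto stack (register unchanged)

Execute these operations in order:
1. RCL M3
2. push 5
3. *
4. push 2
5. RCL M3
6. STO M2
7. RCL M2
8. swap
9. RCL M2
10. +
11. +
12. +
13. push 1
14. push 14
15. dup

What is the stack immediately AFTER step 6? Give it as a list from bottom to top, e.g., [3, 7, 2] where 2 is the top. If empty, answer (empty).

After op 1 (RCL M3): stack=[0] mem=[0,0,0,0]
After op 2 (push 5): stack=[0,5] mem=[0,0,0,0]
After op 3 (*): stack=[0] mem=[0,0,0,0]
After op 4 (push 2): stack=[0,2] mem=[0,0,0,0]
After op 5 (RCL M3): stack=[0,2,0] mem=[0,0,0,0]
After op 6 (STO M2): stack=[0,2] mem=[0,0,0,0]

[0, 2]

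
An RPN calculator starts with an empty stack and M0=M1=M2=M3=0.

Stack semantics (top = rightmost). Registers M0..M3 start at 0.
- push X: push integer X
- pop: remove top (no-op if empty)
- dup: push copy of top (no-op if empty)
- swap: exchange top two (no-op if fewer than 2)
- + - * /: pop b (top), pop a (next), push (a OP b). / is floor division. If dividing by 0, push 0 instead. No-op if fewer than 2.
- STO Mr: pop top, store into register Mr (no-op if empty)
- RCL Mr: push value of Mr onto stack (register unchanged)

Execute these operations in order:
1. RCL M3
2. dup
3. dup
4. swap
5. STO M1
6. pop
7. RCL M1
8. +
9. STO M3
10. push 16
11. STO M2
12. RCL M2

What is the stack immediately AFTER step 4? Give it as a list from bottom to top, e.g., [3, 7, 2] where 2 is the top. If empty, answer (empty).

After op 1 (RCL M3): stack=[0] mem=[0,0,0,0]
After op 2 (dup): stack=[0,0] mem=[0,0,0,0]
After op 3 (dup): stack=[0,0,0] mem=[0,0,0,0]
After op 4 (swap): stack=[0,0,0] mem=[0,0,0,0]

[0, 0, 0]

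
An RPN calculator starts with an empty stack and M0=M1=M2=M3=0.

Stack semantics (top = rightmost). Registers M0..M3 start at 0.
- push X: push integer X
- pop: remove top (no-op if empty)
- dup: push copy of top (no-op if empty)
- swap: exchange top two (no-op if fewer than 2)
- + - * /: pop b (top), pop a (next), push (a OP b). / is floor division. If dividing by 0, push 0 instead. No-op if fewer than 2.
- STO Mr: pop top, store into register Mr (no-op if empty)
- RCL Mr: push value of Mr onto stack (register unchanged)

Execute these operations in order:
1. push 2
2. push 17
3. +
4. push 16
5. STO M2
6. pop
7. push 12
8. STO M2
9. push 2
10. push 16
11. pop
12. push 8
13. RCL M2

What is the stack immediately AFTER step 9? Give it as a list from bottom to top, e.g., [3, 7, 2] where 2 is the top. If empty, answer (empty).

After op 1 (push 2): stack=[2] mem=[0,0,0,0]
After op 2 (push 17): stack=[2,17] mem=[0,0,0,0]
After op 3 (+): stack=[19] mem=[0,0,0,0]
After op 4 (push 16): stack=[19,16] mem=[0,0,0,0]
After op 5 (STO M2): stack=[19] mem=[0,0,16,0]
After op 6 (pop): stack=[empty] mem=[0,0,16,0]
After op 7 (push 12): stack=[12] mem=[0,0,16,0]
After op 8 (STO M2): stack=[empty] mem=[0,0,12,0]
After op 9 (push 2): stack=[2] mem=[0,0,12,0]

[2]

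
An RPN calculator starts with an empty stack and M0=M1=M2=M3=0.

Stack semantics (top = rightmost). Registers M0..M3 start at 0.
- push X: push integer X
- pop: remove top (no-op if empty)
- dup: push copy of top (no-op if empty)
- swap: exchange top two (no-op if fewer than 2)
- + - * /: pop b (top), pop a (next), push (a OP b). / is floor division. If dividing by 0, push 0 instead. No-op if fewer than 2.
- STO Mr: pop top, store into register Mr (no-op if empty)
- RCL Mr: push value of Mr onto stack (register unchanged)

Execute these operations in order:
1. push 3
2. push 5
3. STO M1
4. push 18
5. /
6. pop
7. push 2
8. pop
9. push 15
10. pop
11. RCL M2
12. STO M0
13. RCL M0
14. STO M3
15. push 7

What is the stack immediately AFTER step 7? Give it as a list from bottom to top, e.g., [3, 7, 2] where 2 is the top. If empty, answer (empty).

After op 1 (push 3): stack=[3] mem=[0,0,0,0]
After op 2 (push 5): stack=[3,5] mem=[0,0,0,0]
After op 3 (STO M1): stack=[3] mem=[0,5,0,0]
After op 4 (push 18): stack=[3,18] mem=[0,5,0,0]
After op 5 (/): stack=[0] mem=[0,5,0,0]
After op 6 (pop): stack=[empty] mem=[0,5,0,0]
After op 7 (push 2): stack=[2] mem=[0,5,0,0]

[2]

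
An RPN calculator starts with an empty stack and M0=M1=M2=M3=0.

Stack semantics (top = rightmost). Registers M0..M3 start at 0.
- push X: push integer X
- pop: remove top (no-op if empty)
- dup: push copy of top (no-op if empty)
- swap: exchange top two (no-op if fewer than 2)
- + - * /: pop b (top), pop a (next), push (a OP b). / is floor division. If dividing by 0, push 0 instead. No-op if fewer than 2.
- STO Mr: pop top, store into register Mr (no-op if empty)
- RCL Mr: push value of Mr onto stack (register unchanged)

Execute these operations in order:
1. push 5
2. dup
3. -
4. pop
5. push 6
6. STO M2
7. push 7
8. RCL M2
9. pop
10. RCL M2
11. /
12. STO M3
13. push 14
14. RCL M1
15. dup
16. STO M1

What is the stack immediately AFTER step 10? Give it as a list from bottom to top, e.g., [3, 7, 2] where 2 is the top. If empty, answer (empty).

After op 1 (push 5): stack=[5] mem=[0,0,0,0]
After op 2 (dup): stack=[5,5] mem=[0,0,0,0]
After op 3 (-): stack=[0] mem=[0,0,0,0]
After op 4 (pop): stack=[empty] mem=[0,0,0,0]
After op 5 (push 6): stack=[6] mem=[0,0,0,0]
After op 6 (STO M2): stack=[empty] mem=[0,0,6,0]
After op 7 (push 7): stack=[7] mem=[0,0,6,0]
After op 8 (RCL M2): stack=[7,6] mem=[0,0,6,0]
After op 9 (pop): stack=[7] mem=[0,0,6,0]
After op 10 (RCL M2): stack=[7,6] mem=[0,0,6,0]

[7, 6]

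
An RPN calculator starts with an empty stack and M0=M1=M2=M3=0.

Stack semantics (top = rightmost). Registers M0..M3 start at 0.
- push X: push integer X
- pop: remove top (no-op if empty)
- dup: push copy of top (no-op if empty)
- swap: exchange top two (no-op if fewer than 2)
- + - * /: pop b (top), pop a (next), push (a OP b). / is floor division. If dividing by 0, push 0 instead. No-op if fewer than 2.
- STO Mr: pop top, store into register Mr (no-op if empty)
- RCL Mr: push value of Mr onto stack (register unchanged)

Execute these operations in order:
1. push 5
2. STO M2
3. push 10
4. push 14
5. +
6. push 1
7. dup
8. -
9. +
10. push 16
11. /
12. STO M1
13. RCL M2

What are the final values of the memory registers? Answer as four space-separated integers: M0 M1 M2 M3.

Answer: 0 1 5 0

Derivation:
After op 1 (push 5): stack=[5] mem=[0,0,0,0]
After op 2 (STO M2): stack=[empty] mem=[0,0,5,0]
After op 3 (push 10): stack=[10] mem=[0,0,5,0]
After op 4 (push 14): stack=[10,14] mem=[0,0,5,0]
After op 5 (+): stack=[24] mem=[0,0,5,0]
After op 6 (push 1): stack=[24,1] mem=[0,0,5,0]
After op 7 (dup): stack=[24,1,1] mem=[0,0,5,0]
After op 8 (-): stack=[24,0] mem=[0,0,5,0]
After op 9 (+): stack=[24] mem=[0,0,5,0]
After op 10 (push 16): stack=[24,16] mem=[0,0,5,0]
After op 11 (/): stack=[1] mem=[0,0,5,0]
After op 12 (STO M1): stack=[empty] mem=[0,1,5,0]
After op 13 (RCL M2): stack=[5] mem=[0,1,5,0]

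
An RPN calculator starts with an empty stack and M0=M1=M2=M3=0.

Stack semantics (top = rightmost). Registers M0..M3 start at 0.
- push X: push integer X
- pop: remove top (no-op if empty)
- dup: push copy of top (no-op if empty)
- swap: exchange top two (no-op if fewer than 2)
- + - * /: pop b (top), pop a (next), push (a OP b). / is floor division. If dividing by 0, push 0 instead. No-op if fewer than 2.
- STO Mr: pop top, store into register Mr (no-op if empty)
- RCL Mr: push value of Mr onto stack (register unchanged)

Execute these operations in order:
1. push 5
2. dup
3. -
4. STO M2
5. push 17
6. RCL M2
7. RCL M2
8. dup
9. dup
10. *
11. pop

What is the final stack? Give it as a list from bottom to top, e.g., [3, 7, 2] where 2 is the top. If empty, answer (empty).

After op 1 (push 5): stack=[5] mem=[0,0,0,0]
After op 2 (dup): stack=[5,5] mem=[0,0,0,0]
After op 3 (-): stack=[0] mem=[0,0,0,0]
After op 4 (STO M2): stack=[empty] mem=[0,0,0,0]
After op 5 (push 17): stack=[17] mem=[0,0,0,0]
After op 6 (RCL M2): stack=[17,0] mem=[0,0,0,0]
After op 7 (RCL M2): stack=[17,0,0] mem=[0,0,0,0]
After op 8 (dup): stack=[17,0,0,0] mem=[0,0,0,0]
After op 9 (dup): stack=[17,0,0,0,0] mem=[0,0,0,0]
After op 10 (*): stack=[17,0,0,0] mem=[0,0,0,0]
After op 11 (pop): stack=[17,0,0] mem=[0,0,0,0]

Answer: [17, 0, 0]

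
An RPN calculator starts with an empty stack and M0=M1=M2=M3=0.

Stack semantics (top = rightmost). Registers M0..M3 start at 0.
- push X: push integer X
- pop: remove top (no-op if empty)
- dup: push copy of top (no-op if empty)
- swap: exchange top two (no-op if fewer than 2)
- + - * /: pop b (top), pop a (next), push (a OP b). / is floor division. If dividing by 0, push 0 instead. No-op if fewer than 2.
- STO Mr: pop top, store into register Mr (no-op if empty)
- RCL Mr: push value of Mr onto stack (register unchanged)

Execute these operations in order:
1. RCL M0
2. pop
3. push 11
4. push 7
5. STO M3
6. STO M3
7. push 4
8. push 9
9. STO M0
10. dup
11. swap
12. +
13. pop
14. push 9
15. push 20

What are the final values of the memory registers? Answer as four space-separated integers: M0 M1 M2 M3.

Answer: 9 0 0 11

Derivation:
After op 1 (RCL M0): stack=[0] mem=[0,0,0,0]
After op 2 (pop): stack=[empty] mem=[0,0,0,0]
After op 3 (push 11): stack=[11] mem=[0,0,0,0]
After op 4 (push 7): stack=[11,7] mem=[0,0,0,0]
After op 5 (STO M3): stack=[11] mem=[0,0,0,7]
After op 6 (STO M3): stack=[empty] mem=[0,0,0,11]
After op 7 (push 4): stack=[4] mem=[0,0,0,11]
After op 8 (push 9): stack=[4,9] mem=[0,0,0,11]
After op 9 (STO M0): stack=[4] mem=[9,0,0,11]
After op 10 (dup): stack=[4,4] mem=[9,0,0,11]
After op 11 (swap): stack=[4,4] mem=[9,0,0,11]
After op 12 (+): stack=[8] mem=[9,0,0,11]
After op 13 (pop): stack=[empty] mem=[9,0,0,11]
After op 14 (push 9): stack=[9] mem=[9,0,0,11]
After op 15 (push 20): stack=[9,20] mem=[9,0,0,11]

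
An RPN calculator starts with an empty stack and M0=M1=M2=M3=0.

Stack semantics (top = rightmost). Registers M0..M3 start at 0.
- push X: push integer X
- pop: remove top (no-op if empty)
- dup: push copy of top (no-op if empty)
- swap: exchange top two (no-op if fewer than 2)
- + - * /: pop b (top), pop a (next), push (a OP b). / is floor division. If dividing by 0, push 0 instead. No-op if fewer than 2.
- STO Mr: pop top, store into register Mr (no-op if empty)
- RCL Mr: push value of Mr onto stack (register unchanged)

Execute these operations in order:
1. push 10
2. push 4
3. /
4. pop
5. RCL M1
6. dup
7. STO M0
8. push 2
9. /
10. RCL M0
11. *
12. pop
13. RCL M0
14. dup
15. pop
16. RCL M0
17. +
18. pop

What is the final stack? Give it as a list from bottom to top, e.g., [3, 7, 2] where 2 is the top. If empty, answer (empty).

Answer: (empty)

Derivation:
After op 1 (push 10): stack=[10] mem=[0,0,0,0]
After op 2 (push 4): stack=[10,4] mem=[0,0,0,0]
After op 3 (/): stack=[2] mem=[0,0,0,0]
After op 4 (pop): stack=[empty] mem=[0,0,0,0]
After op 5 (RCL M1): stack=[0] mem=[0,0,0,0]
After op 6 (dup): stack=[0,0] mem=[0,0,0,0]
After op 7 (STO M0): stack=[0] mem=[0,0,0,0]
After op 8 (push 2): stack=[0,2] mem=[0,0,0,0]
After op 9 (/): stack=[0] mem=[0,0,0,0]
After op 10 (RCL M0): stack=[0,0] mem=[0,0,0,0]
After op 11 (*): stack=[0] mem=[0,0,0,0]
After op 12 (pop): stack=[empty] mem=[0,0,0,0]
After op 13 (RCL M0): stack=[0] mem=[0,0,0,0]
After op 14 (dup): stack=[0,0] mem=[0,0,0,0]
After op 15 (pop): stack=[0] mem=[0,0,0,0]
After op 16 (RCL M0): stack=[0,0] mem=[0,0,0,0]
After op 17 (+): stack=[0] mem=[0,0,0,0]
After op 18 (pop): stack=[empty] mem=[0,0,0,0]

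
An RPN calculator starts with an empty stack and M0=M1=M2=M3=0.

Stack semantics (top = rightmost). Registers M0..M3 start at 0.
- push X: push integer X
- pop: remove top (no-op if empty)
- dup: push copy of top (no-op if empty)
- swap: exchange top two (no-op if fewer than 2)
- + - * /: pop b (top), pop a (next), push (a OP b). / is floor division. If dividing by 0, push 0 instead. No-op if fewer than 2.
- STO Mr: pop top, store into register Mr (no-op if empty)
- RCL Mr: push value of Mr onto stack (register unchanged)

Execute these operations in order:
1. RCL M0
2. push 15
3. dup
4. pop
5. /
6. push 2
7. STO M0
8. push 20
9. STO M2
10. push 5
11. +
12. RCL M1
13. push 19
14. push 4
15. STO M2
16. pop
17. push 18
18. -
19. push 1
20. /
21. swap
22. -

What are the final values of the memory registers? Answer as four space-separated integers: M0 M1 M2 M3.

Answer: 2 0 4 0

Derivation:
After op 1 (RCL M0): stack=[0] mem=[0,0,0,0]
After op 2 (push 15): stack=[0,15] mem=[0,0,0,0]
After op 3 (dup): stack=[0,15,15] mem=[0,0,0,0]
After op 4 (pop): stack=[0,15] mem=[0,0,0,0]
After op 5 (/): stack=[0] mem=[0,0,0,0]
After op 6 (push 2): stack=[0,2] mem=[0,0,0,0]
After op 7 (STO M0): stack=[0] mem=[2,0,0,0]
After op 8 (push 20): stack=[0,20] mem=[2,0,0,0]
After op 9 (STO M2): stack=[0] mem=[2,0,20,0]
After op 10 (push 5): stack=[0,5] mem=[2,0,20,0]
After op 11 (+): stack=[5] mem=[2,0,20,0]
After op 12 (RCL M1): stack=[5,0] mem=[2,0,20,0]
After op 13 (push 19): stack=[5,0,19] mem=[2,0,20,0]
After op 14 (push 4): stack=[5,0,19,4] mem=[2,0,20,0]
After op 15 (STO M2): stack=[5,0,19] mem=[2,0,4,0]
After op 16 (pop): stack=[5,0] mem=[2,0,4,0]
After op 17 (push 18): stack=[5,0,18] mem=[2,0,4,0]
After op 18 (-): stack=[5,-18] mem=[2,0,4,0]
After op 19 (push 1): stack=[5,-18,1] mem=[2,0,4,0]
After op 20 (/): stack=[5,-18] mem=[2,0,4,0]
After op 21 (swap): stack=[-18,5] mem=[2,0,4,0]
After op 22 (-): stack=[-23] mem=[2,0,4,0]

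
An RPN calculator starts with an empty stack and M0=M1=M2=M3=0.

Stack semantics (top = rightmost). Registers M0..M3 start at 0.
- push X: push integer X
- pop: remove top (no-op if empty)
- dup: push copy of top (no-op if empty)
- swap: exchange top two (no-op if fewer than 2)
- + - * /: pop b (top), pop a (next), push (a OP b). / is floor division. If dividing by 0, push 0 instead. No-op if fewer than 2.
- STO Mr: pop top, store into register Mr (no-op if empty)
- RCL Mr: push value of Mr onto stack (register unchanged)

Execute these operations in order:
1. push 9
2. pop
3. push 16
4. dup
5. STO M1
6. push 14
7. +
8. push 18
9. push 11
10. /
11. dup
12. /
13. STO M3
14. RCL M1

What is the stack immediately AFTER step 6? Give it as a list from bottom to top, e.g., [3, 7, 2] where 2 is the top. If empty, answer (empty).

After op 1 (push 9): stack=[9] mem=[0,0,0,0]
After op 2 (pop): stack=[empty] mem=[0,0,0,0]
After op 3 (push 16): stack=[16] mem=[0,0,0,0]
After op 4 (dup): stack=[16,16] mem=[0,0,0,0]
After op 5 (STO M1): stack=[16] mem=[0,16,0,0]
After op 6 (push 14): stack=[16,14] mem=[0,16,0,0]

[16, 14]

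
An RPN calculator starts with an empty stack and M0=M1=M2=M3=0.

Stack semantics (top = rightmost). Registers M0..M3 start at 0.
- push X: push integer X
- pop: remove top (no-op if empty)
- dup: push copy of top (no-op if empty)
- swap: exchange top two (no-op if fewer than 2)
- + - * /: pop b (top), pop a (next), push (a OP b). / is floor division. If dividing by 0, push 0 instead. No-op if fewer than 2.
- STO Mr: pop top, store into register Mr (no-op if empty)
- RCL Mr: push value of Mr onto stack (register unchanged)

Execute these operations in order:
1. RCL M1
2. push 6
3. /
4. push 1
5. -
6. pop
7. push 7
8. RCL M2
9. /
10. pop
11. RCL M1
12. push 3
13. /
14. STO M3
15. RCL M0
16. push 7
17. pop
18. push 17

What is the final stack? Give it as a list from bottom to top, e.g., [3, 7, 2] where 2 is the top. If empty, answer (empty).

After op 1 (RCL M1): stack=[0] mem=[0,0,0,0]
After op 2 (push 6): stack=[0,6] mem=[0,0,0,0]
After op 3 (/): stack=[0] mem=[0,0,0,0]
After op 4 (push 1): stack=[0,1] mem=[0,0,0,0]
After op 5 (-): stack=[-1] mem=[0,0,0,0]
After op 6 (pop): stack=[empty] mem=[0,0,0,0]
After op 7 (push 7): stack=[7] mem=[0,0,0,0]
After op 8 (RCL M2): stack=[7,0] mem=[0,0,0,0]
After op 9 (/): stack=[0] mem=[0,0,0,0]
After op 10 (pop): stack=[empty] mem=[0,0,0,0]
After op 11 (RCL M1): stack=[0] mem=[0,0,0,0]
After op 12 (push 3): stack=[0,3] mem=[0,0,0,0]
After op 13 (/): stack=[0] mem=[0,0,0,0]
After op 14 (STO M3): stack=[empty] mem=[0,0,0,0]
After op 15 (RCL M0): stack=[0] mem=[0,0,0,0]
After op 16 (push 7): stack=[0,7] mem=[0,0,0,0]
After op 17 (pop): stack=[0] mem=[0,0,0,0]
After op 18 (push 17): stack=[0,17] mem=[0,0,0,0]

Answer: [0, 17]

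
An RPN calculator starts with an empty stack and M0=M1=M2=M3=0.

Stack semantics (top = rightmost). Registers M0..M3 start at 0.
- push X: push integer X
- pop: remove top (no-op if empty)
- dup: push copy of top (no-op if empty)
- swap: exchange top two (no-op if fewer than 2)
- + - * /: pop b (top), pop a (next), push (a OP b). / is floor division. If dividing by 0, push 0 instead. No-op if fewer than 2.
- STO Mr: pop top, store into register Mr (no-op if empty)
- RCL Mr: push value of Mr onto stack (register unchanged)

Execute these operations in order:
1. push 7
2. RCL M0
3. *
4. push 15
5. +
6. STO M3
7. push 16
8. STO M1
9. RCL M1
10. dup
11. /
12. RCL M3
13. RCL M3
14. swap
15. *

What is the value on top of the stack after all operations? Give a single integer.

After op 1 (push 7): stack=[7] mem=[0,0,0,0]
After op 2 (RCL M0): stack=[7,0] mem=[0,0,0,0]
After op 3 (*): stack=[0] mem=[0,0,0,0]
After op 4 (push 15): stack=[0,15] mem=[0,0,0,0]
After op 5 (+): stack=[15] mem=[0,0,0,0]
After op 6 (STO M3): stack=[empty] mem=[0,0,0,15]
After op 7 (push 16): stack=[16] mem=[0,0,0,15]
After op 8 (STO M1): stack=[empty] mem=[0,16,0,15]
After op 9 (RCL M1): stack=[16] mem=[0,16,0,15]
After op 10 (dup): stack=[16,16] mem=[0,16,0,15]
After op 11 (/): stack=[1] mem=[0,16,0,15]
After op 12 (RCL M3): stack=[1,15] mem=[0,16,0,15]
After op 13 (RCL M3): stack=[1,15,15] mem=[0,16,0,15]
After op 14 (swap): stack=[1,15,15] mem=[0,16,0,15]
After op 15 (*): stack=[1,225] mem=[0,16,0,15]

Answer: 225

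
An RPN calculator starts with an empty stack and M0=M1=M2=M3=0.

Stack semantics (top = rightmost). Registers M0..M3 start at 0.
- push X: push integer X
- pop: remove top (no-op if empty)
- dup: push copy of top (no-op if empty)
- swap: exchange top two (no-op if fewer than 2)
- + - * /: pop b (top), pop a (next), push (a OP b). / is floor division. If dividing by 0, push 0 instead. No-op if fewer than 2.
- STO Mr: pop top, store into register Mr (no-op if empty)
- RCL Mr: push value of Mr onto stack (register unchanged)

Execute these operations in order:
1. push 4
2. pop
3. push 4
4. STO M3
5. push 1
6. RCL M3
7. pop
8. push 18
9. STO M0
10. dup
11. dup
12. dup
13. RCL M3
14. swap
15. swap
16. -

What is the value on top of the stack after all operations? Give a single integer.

Answer: -3

Derivation:
After op 1 (push 4): stack=[4] mem=[0,0,0,0]
After op 2 (pop): stack=[empty] mem=[0,0,0,0]
After op 3 (push 4): stack=[4] mem=[0,0,0,0]
After op 4 (STO M3): stack=[empty] mem=[0,0,0,4]
After op 5 (push 1): stack=[1] mem=[0,0,0,4]
After op 6 (RCL M3): stack=[1,4] mem=[0,0,0,4]
After op 7 (pop): stack=[1] mem=[0,0,0,4]
After op 8 (push 18): stack=[1,18] mem=[0,0,0,4]
After op 9 (STO M0): stack=[1] mem=[18,0,0,4]
After op 10 (dup): stack=[1,1] mem=[18,0,0,4]
After op 11 (dup): stack=[1,1,1] mem=[18,0,0,4]
After op 12 (dup): stack=[1,1,1,1] mem=[18,0,0,4]
After op 13 (RCL M3): stack=[1,1,1,1,4] mem=[18,0,0,4]
After op 14 (swap): stack=[1,1,1,4,1] mem=[18,0,0,4]
After op 15 (swap): stack=[1,1,1,1,4] mem=[18,0,0,4]
After op 16 (-): stack=[1,1,1,-3] mem=[18,0,0,4]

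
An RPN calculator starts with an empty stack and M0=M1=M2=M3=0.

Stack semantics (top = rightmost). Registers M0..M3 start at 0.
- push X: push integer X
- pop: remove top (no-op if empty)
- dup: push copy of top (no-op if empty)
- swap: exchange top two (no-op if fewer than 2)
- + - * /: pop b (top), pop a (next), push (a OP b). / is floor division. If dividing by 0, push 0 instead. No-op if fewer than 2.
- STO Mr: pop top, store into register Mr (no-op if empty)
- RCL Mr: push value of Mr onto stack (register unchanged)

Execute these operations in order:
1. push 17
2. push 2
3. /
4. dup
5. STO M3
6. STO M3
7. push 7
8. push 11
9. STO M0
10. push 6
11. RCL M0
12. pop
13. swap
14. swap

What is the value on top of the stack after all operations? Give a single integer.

Answer: 6

Derivation:
After op 1 (push 17): stack=[17] mem=[0,0,0,0]
After op 2 (push 2): stack=[17,2] mem=[0,0,0,0]
After op 3 (/): stack=[8] mem=[0,0,0,0]
After op 4 (dup): stack=[8,8] mem=[0,0,0,0]
After op 5 (STO M3): stack=[8] mem=[0,0,0,8]
After op 6 (STO M3): stack=[empty] mem=[0,0,0,8]
After op 7 (push 7): stack=[7] mem=[0,0,0,8]
After op 8 (push 11): stack=[7,11] mem=[0,0,0,8]
After op 9 (STO M0): stack=[7] mem=[11,0,0,8]
After op 10 (push 6): stack=[7,6] mem=[11,0,0,8]
After op 11 (RCL M0): stack=[7,6,11] mem=[11,0,0,8]
After op 12 (pop): stack=[7,6] mem=[11,0,0,8]
After op 13 (swap): stack=[6,7] mem=[11,0,0,8]
After op 14 (swap): stack=[7,6] mem=[11,0,0,8]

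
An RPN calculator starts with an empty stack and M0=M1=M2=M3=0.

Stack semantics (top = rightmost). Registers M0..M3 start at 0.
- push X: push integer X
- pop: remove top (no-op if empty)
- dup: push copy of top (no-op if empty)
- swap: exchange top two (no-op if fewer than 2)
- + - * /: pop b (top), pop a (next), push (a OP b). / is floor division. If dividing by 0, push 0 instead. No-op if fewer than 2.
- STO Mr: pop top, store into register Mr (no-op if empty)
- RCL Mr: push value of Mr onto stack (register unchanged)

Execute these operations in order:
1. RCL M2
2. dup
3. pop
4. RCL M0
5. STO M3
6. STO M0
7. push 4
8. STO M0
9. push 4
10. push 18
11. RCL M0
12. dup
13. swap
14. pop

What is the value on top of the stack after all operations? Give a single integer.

Answer: 4

Derivation:
After op 1 (RCL M2): stack=[0] mem=[0,0,0,0]
After op 2 (dup): stack=[0,0] mem=[0,0,0,0]
After op 3 (pop): stack=[0] mem=[0,0,0,0]
After op 4 (RCL M0): stack=[0,0] mem=[0,0,0,0]
After op 5 (STO M3): stack=[0] mem=[0,0,0,0]
After op 6 (STO M0): stack=[empty] mem=[0,0,0,0]
After op 7 (push 4): stack=[4] mem=[0,0,0,0]
After op 8 (STO M0): stack=[empty] mem=[4,0,0,0]
After op 9 (push 4): stack=[4] mem=[4,0,0,0]
After op 10 (push 18): stack=[4,18] mem=[4,0,0,0]
After op 11 (RCL M0): stack=[4,18,4] mem=[4,0,0,0]
After op 12 (dup): stack=[4,18,4,4] mem=[4,0,0,0]
After op 13 (swap): stack=[4,18,4,4] mem=[4,0,0,0]
After op 14 (pop): stack=[4,18,4] mem=[4,0,0,0]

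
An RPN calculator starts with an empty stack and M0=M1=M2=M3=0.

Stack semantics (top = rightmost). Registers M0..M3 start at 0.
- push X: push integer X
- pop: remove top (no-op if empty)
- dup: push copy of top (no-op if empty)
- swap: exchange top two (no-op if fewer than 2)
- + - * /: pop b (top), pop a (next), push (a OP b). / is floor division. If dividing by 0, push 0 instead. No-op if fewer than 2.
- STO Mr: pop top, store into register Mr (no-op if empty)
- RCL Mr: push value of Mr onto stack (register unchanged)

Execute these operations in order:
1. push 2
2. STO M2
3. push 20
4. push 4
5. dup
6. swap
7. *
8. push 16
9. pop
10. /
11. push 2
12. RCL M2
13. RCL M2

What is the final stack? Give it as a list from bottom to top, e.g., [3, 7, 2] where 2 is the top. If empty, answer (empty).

Answer: [1, 2, 2, 2]

Derivation:
After op 1 (push 2): stack=[2] mem=[0,0,0,0]
After op 2 (STO M2): stack=[empty] mem=[0,0,2,0]
After op 3 (push 20): stack=[20] mem=[0,0,2,0]
After op 4 (push 4): stack=[20,4] mem=[0,0,2,0]
After op 5 (dup): stack=[20,4,4] mem=[0,0,2,0]
After op 6 (swap): stack=[20,4,4] mem=[0,0,2,0]
After op 7 (*): stack=[20,16] mem=[0,0,2,0]
After op 8 (push 16): stack=[20,16,16] mem=[0,0,2,0]
After op 9 (pop): stack=[20,16] mem=[0,0,2,0]
After op 10 (/): stack=[1] mem=[0,0,2,0]
After op 11 (push 2): stack=[1,2] mem=[0,0,2,0]
After op 12 (RCL M2): stack=[1,2,2] mem=[0,0,2,0]
After op 13 (RCL M2): stack=[1,2,2,2] mem=[0,0,2,0]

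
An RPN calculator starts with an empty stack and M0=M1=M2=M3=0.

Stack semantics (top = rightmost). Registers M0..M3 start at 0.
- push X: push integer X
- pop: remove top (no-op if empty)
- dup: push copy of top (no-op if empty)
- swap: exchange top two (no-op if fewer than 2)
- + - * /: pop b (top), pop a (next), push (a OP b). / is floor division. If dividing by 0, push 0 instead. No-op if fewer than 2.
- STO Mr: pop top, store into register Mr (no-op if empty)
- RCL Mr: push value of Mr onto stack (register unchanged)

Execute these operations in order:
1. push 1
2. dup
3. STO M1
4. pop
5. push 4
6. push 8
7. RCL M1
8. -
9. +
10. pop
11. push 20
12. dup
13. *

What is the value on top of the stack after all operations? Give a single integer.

After op 1 (push 1): stack=[1] mem=[0,0,0,0]
After op 2 (dup): stack=[1,1] mem=[0,0,0,0]
After op 3 (STO M1): stack=[1] mem=[0,1,0,0]
After op 4 (pop): stack=[empty] mem=[0,1,0,0]
After op 5 (push 4): stack=[4] mem=[0,1,0,0]
After op 6 (push 8): stack=[4,8] mem=[0,1,0,0]
After op 7 (RCL M1): stack=[4,8,1] mem=[0,1,0,0]
After op 8 (-): stack=[4,7] mem=[0,1,0,0]
After op 9 (+): stack=[11] mem=[0,1,0,0]
After op 10 (pop): stack=[empty] mem=[0,1,0,0]
After op 11 (push 20): stack=[20] mem=[0,1,0,0]
After op 12 (dup): stack=[20,20] mem=[0,1,0,0]
After op 13 (*): stack=[400] mem=[0,1,0,0]

Answer: 400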